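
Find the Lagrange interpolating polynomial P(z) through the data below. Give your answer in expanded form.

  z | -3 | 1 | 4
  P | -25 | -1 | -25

P(z) = -2z^2 + 2z - 1

L_0(z) = (z - 1)(z - 4) / [28] = (1/28)z^2 - (5/28)z + 1/7
L_1(z) = (z + 3)(z - 4) / [-12] = -(1/12)z^2 + (1/12)z + 1
L_2(z) = (z + 3)(z - 1) / [21] = (1/21)z^2 + (2/21)z - 1/7
P(z) = (-25)·L_0 + (-1)·L_1 + (-25)·L_2
  (-25)·L_0(z) = -(25/28)z^2 + (125/28)z - 25/7
  (-1)·L_1(z) = (1/12)z^2 - (1/12)z - 1
  (-25)·L_2(z) = -(25/21)z^2 - (50/21)z + 25/7
Adding term by term: -2z^2 + 2z - 1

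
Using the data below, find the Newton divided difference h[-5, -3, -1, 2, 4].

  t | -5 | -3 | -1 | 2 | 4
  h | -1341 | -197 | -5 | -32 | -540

h[-5,-3] = (-197 - (-1341)) / (-3 - (-5)) = 572
h[-3,-1] = (-5 - (-197)) / (-1 - (-3)) = 96
h[-1,2] = (-32 - (-5)) / (2 - (-1)) = -9
h[2,4] = (-540 - (-32)) / (4 - 2) = -254
h[-5,-3,-1] = (96 - 572) / (-1 - (-5)) = -119
h[-3,-1,2] = (-9 - 96) / (2 - (-3)) = -21
h[-1,2,4] = (-254 - (-9)) / (4 - (-1)) = -49
h[-5,-3,-1,2] = (-21 - (-119)) / (2 - (-5)) = 14
h[-3,-1,2,4] = (-49 - (-21)) / (4 - (-3)) = -4
h[-5,-3,-1,2,4] = (-4 - 14) / (4 - (-5)) = -2

-2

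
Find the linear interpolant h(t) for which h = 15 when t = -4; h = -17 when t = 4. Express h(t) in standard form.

Build the Lagrange basis polynomials:
L_0(t) = (t - 4) / [-8] = -(1/8)t + 1/2
L_1(t) = (t + 4) / [8] = (1/8)t + 1/2
h(t) = 15·L_0 + (-17)·L_1
  15·L_0(t) = -(15/8)t + 15/2
  (-17)·L_1(t) = -(17/8)t - 17/2
Adding term by term: -4t - 1

h(t) = -4t - 1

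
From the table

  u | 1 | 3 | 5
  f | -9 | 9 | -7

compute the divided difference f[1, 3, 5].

f[1,3] = (9 - (-9)) / (3 - 1) = 9
f[3,5] = (-7 - 9) / (5 - 3) = -8
f[1,3,5] = (-8 - 9) / (5 - 1) = -17/4

-17/4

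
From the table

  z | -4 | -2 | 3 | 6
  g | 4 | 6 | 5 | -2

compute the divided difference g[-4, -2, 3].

g[-4,-2] = (6 - 4) / (-2 - (-4)) = 1
g[-2,3] = (5 - 6) / (3 - (-2)) = -1/5
g[-4,-2,3] = (-1/5 - 1) / (3 - (-4)) = -6/35

-6/35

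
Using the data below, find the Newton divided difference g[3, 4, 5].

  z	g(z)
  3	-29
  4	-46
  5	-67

-2

g[3,4] = (-46 - (-29)) / (4 - 3) = -17
g[4,5] = (-67 - (-46)) / (5 - 4) = -21
g[3,4,5] = (-21 - (-17)) / (5 - 3) = -2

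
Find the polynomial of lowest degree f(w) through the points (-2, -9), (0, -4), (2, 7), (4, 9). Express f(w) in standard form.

Newton's divided differences:
f[-2,0] = (-4 - (-9)) / (0 - (-2)) = 5/2
f[0,2] = (7 - (-4)) / (2 - 0) = 11/2
f[2,4] = (9 - 7) / (4 - 2) = 1
f[-2,0,2] = (11/2 - 5/2) / (2 - (-2)) = 3/4
f[0,2,4] = (1 - 11/2) / (4 - 0) = -9/8
f[-2,0,2,4] = (-9/8 - 3/4) / (4 - (-2)) = -5/16
f(w) = -9 + (5/2)·(w + 2) + (3/4)·(w + 2)w + (-5/16)·(w + 2)w(w - 2)
Expanding: f(w) = -(5/16)w^3 + (3/4)w^2 + (21/4)w - 4

f(w) = -(5/16)w^3 + (3/4)w^2 + (21/4)w - 4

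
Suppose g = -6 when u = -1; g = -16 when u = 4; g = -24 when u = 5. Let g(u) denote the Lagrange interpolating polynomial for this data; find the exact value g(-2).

L_0(-2) = (-6)·(-7)/[(-5)·(-6)] = 7/5
L_1(-2) = (-1)·(-7)/[(5)·(-1)] = -7/5
L_2(-2) = (-1)·(-6)/[(6)·(1)] = 1
Sum: (-6)·(7/5) + (-16)·(-7/5) + (-24)·(1) = -10

-10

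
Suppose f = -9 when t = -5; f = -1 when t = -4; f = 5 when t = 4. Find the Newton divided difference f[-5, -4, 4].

f[-5,-4] = (-1 - (-9)) / (-4 - (-5)) = 8
f[-4,4] = (5 - (-1)) / (4 - (-4)) = 3/4
f[-5,-4,4] = (3/4 - 8) / (4 - (-5)) = -29/36

-29/36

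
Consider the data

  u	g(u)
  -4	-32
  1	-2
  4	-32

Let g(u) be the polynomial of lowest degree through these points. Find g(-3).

-18

Using Newton's divided-difference form:
g[-4,1] = (-2 - (-32)) / (1 - (-4)) = 6
g[1,4] = (-32 - (-2)) / (4 - 1) = -10
g[-4,1,4] = (-10 - 6) / (4 - (-4)) = -2
g(-3) = -32 + 6·(1) + (-2)·(1)·(-4) = -18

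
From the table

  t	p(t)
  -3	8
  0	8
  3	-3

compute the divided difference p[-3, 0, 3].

-11/18

p[-3,0] = (8 - 8) / (0 - (-3)) = 0
p[0,3] = (-3 - 8) / (3 - 0) = -11/3
p[-3,0,3] = (-11/3 - 0) / (3 - (-3)) = -11/18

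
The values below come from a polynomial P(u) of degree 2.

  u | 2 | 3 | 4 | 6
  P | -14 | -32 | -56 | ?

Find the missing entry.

The 3 known values determine P uniquely (degree ≤ 2).
Evaluate each Lagrange basis at u = 6:
L_0(6) = (3)·(2)/[(-1)·(-2)] = 3
L_1(6) = (4)·(2)/[(1)·(-1)] = -8
L_2(6) = (4)·(3)/[(2)·(1)] = 6
Sum: (-14)·(3) + (-32)·(-8) + (-56)·(6) = -122

-122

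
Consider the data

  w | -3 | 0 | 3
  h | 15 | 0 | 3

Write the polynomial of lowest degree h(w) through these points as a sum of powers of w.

Newton's divided differences:
h[-3,0] = (0 - 15) / (0 - (-3)) = -5
h[0,3] = (3 - 0) / (3 - 0) = 1
h[-3,0,3] = (1 - (-5)) / (3 - (-3)) = 1
h(w) = 15 + (-5)·(w + 3) + 1·(w + 3)w
Expanding: h(w) = w^2 - 2w

h(w) = w^2 - 2w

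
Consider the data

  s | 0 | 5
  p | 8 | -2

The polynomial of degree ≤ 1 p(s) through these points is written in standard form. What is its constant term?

Build the Lagrange basis polynomials:
L_0(s) = (s - 5) / [-5] = -(1/5)s + 1
L_1(s) = s / [5] = (1/5)s
p(s) = 8·L_0 + (-2)·L_1
Only the constant term is needed; take it from each L_i and combine:
8·(1) + (-2)·(0) = 8

8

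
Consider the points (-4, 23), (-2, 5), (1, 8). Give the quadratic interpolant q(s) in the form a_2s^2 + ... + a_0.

L_0(s) = (s + 2)(s - 1) / [10] = (1/10)s^2 + (1/10)s - 1/5
L_1(s) = (s + 4)(s - 1) / [-6] = -(1/6)s^2 - (1/2)s + 2/3
L_2(s) = (s + 4)(s + 2) / [15] = (1/15)s^2 + (2/5)s + 8/15
q(s) = 23·L_0 + 5·L_1 + 8·L_2
  23·L_0(s) = (23/10)s^2 + (23/10)s - 23/5
  5·L_1(s) = -(5/6)s^2 - (5/2)s + 10/3
  8·L_2(s) = (8/15)s^2 + (16/5)s + 64/15
Adding term by term: 2s^2 + 3s + 3

q(s) = 2s^2 + 3s + 3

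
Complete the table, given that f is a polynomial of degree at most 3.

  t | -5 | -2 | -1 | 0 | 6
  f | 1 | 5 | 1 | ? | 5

-303/77

The 4 known values determine f uniquely (degree ≤ 3).
Evaluate each Lagrange basis at t = 0:
L_0(0) = (2)·(1)·(-6)/[(-3)·(-4)·(-11)] = 1/11
L_1(0) = (5)·(1)·(-6)/[(3)·(-1)·(-8)] = -5/4
L_2(0) = (5)·(2)·(-6)/[(4)·(1)·(-7)] = 15/7
L_3(0) = (5)·(2)·(1)/[(11)·(8)·(7)] = 5/308
Sum: 1·(1/11) + 5·(-5/4) + 1·(15/7) + 5·(5/308) = -303/77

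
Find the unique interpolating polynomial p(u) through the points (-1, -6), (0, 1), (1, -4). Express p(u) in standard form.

Newton's divided differences:
p[-1,0] = (1 - (-6)) / (0 - (-1)) = 7
p[0,1] = (-4 - 1) / (1 - 0) = -5
p[-1,0,1] = (-5 - 7) / (1 - (-1)) = -6
p(u) = -6 + 7·(u + 1) + (-6)·(u + 1)u
Expanding: p(u) = -6u^2 + u + 1

p(u) = -6u^2 + u + 1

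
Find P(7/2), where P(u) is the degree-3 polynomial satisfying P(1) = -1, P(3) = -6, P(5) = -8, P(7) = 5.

Evaluate each Lagrange basis at u = 7/2:
L_0(7/2) = (1/2)·(-3/2)·(-7/2)/[(-2)·(-4)·(-6)] = -7/128
L_1(7/2) = (5/2)·(-3/2)·(-7/2)/[(2)·(-2)·(-4)] = 105/128
L_2(7/2) = (5/2)·(1/2)·(-7/2)/[(4)·(2)·(-2)] = 35/128
L_3(7/2) = (5/2)·(1/2)·(-3/2)/[(6)·(4)·(2)] = -5/128
Sum: (-1)·(-7/128) + (-6)·(105/128) + (-8)·(35/128) + 5·(-5/128) = -29/4

-29/4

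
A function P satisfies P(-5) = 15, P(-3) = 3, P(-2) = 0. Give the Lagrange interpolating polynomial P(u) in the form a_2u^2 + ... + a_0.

Build the Lagrange basis polynomials:
L_0(u) = (u + 3)(u + 2) / [6] = (1/6)u^2 + (5/6)u + 1
L_1(u) = (u + 5)(u + 2) / [-2] = -(1/2)u^2 - (7/2)u - 5
L_2(u) = (u + 5)(u + 3) / [3] = (1/3)u^2 + (8/3)u + 5
P(u) = 15·L_0 + 3·L_1 + 0·L_2
  15·L_0(u) = (5/2)u^2 + (25/2)u + 15
  3·L_1(u) = -(3/2)u^2 - (21/2)u - 15
  0·L_2(u) = 0
Adding term by term: u^2 + 2u

P(u) = u^2 + 2u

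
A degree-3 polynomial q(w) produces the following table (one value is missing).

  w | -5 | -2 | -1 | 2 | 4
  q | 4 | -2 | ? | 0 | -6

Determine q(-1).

The 4 known values determine q uniquely (degree ≤ 3).
Evaluate each Lagrange basis at w = -1:
L_0(-1) = (1)·(-3)·(-5)/[(-3)·(-7)·(-9)] = -5/63
L_1(-1) = (4)·(-3)·(-5)/[(3)·(-4)·(-6)] = 5/6
L_2(-1) = (4)·(1)·(-5)/[(7)·(4)·(-2)] = 5/14
L_3(-1) = (4)·(1)·(-3)/[(9)·(6)·(2)] = -1/9
Sum: 4·(-5/63) + (-2)·(5/6) + 0 + (-6)·(-1/9) = -83/63

-83/63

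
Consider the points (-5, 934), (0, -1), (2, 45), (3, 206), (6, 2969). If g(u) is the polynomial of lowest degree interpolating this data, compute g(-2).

L_0(-2) = (-2)·(-4)·(-5)·(-8)/[(-5)·(-7)·(-8)·(-11)] = 8/77
L_1(-2) = (3)·(-4)·(-5)·(-8)/[(5)·(-2)·(-3)·(-6)] = 8/3
L_2(-2) = (3)·(-2)·(-5)·(-8)/[(7)·(2)·(-1)·(-4)] = -30/7
L_3(-2) = (3)·(-2)·(-4)·(-8)/[(8)·(3)·(1)·(-3)] = 8/3
L_4(-2) = (3)·(-2)·(-4)·(-5)/[(11)·(6)·(4)·(3)] = -5/33
Sum: 934·(8/77) + (-1)·(8/3) + 45·(-30/7) + 206·(8/3) + 2969·(-5/33) = 1

1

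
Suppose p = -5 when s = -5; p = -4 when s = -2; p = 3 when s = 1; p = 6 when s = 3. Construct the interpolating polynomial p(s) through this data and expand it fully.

Newton's divided differences:
p[-5,-2] = (-4 - (-5)) / (-2 - (-5)) = 1/3
p[-2,1] = (3 - (-4)) / (1 - (-2)) = 7/3
p[1,3] = (6 - 3) / (3 - 1) = 3/2
p[-5,-2,1] = (7/3 - 1/3) / (1 - (-5)) = 1/3
p[-2,1,3] = (3/2 - 7/3) / (3 - (-2)) = -1/6
p[-5,-2,1,3] = (-1/6 - 1/3) / (3 - (-5)) = -1/16
p(s) = -5 + (1/3)·(s + 5) + (1/3)·(s + 5)(s + 2) + (-1/16)·(s + 5)(s + 2)(s - 1)
Expanding: p(s) = -(1/16)s^3 - (1/24)s^2 + (119/48)s + 5/8

p(s) = -(1/16)s^3 - (1/24)s^2 + (119/48)s + 5/8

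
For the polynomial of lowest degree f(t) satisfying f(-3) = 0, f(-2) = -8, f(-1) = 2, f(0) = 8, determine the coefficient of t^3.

-11/3

The leading coefficient equals the top divided difference f[-3,-2,-1,0].
f[-3,-2] = (-8 - 0) / (-2 - (-3)) = -8
f[-2,-1] = (2 - (-8)) / (-1 - (-2)) = 10
f[-1,0] = (8 - 2) / (0 - (-1)) = 6
f[-3,-2,-1] = (10 - (-8)) / (-1 - (-3)) = 9
f[-2,-1,0] = (6 - 10) / (0 - (-2)) = -2
f[-3,-2,-1,0] = (-2 - 9) / (0 - (-3)) = -11/3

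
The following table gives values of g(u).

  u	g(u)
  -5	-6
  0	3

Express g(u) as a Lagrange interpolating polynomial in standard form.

Build the Lagrange basis polynomials:
L_0(u) = u / [-5] = -(1/5)u
L_1(u) = (u + 5) / [5] = (1/5)u + 1
g(u) = (-6)·L_0 + 3·L_1
  (-6)·L_0(u) = (6/5)u
  3·L_1(u) = (3/5)u + 3
Adding term by term: (9/5)u + 3

g(u) = (9/5)u + 3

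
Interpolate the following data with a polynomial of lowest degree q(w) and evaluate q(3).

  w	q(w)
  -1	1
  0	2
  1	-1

L_0(3) = (3)·(2)/[(-1)·(-2)] = 3
L_1(3) = (4)·(2)/[(1)·(-1)] = -8
L_2(3) = (4)·(3)/[(2)·(1)] = 6
Sum: 1·(3) + 2·(-8) + (-1)·(6) = -19

-19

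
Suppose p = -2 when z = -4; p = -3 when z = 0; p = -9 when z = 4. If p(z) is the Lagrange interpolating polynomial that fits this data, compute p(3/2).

L_0(3/2) = (3/2)·(-5/2)/[(-4)·(-8)] = -15/128
L_1(3/2) = (11/2)·(-5/2)/[(4)·(-4)] = 55/64
L_2(3/2) = (11/2)·(3/2)/[(8)·(4)] = 33/128
Sum: (-2)·(-15/128) + (-3)·(55/64) + (-9)·(33/128) = -597/128

-597/128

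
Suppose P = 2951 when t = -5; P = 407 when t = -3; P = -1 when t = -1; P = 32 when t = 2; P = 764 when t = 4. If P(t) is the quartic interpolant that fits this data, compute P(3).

215

L_0(3) = (6)·(4)·(1)·(-1)/[(-2)·(-4)·(-7)·(-9)] = -1/21
L_1(3) = (8)·(4)·(1)·(-1)/[(2)·(-2)·(-5)·(-7)] = 8/35
L_2(3) = (8)·(6)·(1)·(-1)/[(4)·(2)·(-3)·(-5)] = -2/5
L_3(3) = (8)·(6)·(4)·(-1)/[(7)·(5)·(3)·(-2)] = 32/35
L_4(3) = (8)·(6)·(4)·(1)/[(9)·(7)·(5)·(2)] = 32/105
Sum: 2951·(-1/21) + 407·(8/35) + (-1)·(-2/5) + 32·(32/35) + 764·(32/105) = 215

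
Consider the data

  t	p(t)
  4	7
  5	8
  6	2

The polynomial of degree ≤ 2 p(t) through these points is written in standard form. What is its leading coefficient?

-7/2

The leading coefficient equals the top divided difference p[4,5,6].
p[4,5] = (8 - 7) / (5 - 4) = 1
p[5,6] = (2 - 8) / (6 - 5) = -6
p[4,5,6] = (-6 - 1) / (6 - 4) = -7/2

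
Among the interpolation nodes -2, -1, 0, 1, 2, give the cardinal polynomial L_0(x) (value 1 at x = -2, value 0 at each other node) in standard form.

L_0(x) = (1/24)x^4 - (1/12)x^3 - (1/24)x^2 + (1/12)x

L_0(x) = (x + 1)x(x - 1)(x - 2) / [(-1)·(-2)·(-3)·(-4)]
       = (x^4 - 2x^3 - x^2 + 2x) / (24)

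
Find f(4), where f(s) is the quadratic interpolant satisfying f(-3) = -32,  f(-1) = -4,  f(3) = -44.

-74

Using Newton's divided-difference form:
f[-3,-1] = (-4 - (-32)) / (-1 - (-3)) = 14
f[-1,3] = (-44 - (-4)) / (3 - (-1)) = -10
f[-3,-1,3] = (-10 - 14) / (3 - (-3)) = -4
f(4) = -32 + 14·(7) + (-4)·(7)·(5) = -74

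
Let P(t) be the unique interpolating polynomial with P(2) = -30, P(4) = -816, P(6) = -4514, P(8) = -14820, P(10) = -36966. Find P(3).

Using Newton's divided-difference form:
P[2,4] = (-816 - (-30)) / (4 - 2) = -393
P[4,6] = (-4514 - (-816)) / (6 - 4) = -1849
P[6,8] = (-14820 - (-4514)) / (8 - 6) = -5153
P[8,10] = (-36966 - (-14820)) / (10 - 8) = -11073
P[2,4,6] = (-1849 - (-393)) / (6 - 2) = -364
P[4,6,8] = (-5153 - (-1849)) / (8 - 4) = -826
P[6,8,10] = (-11073 - (-5153)) / (10 - 6) = -1480
P[2,4,6,8] = (-826 - (-364)) / (8 - 2) = -77
P[4,6,8,10] = (-1480 - (-826)) / (10 - 4) = -109
P[2,4,6,8,10] = (-109 - (-77)) / (10 - 2) = -4
P(3) = -30 + (-393)·(1) + (-364)·(1)·(-1) + (-77)·(1)·(-1)·(-3) + (-4)·(1)·(-1)·(-3)·(-5) = -230

-230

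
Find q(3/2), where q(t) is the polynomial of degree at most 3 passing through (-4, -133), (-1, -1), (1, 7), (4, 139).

L_0(3/2) = (5/2)·(1/2)·(-5/2)/[(-3)·(-5)·(-8)] = 5/192
L_1(3/2) = (11/2)·(1/2)·(-5/2)/[(3)·(-2)·(-5)] = -11/48
L_2(3/2) = (11/2)·(5/2)·(-5/2)/[(5)·(2)·(-3)] = 55/48
L_3(3/2) = (11/2)·(5/2)·(1/2)/[(8)·(5)·(3)] = 11/192
Sum: (-133)·(5/192) + (-1)·(-11/48) + 7·(55/48) + 139·(11/192) = 51/4

51/4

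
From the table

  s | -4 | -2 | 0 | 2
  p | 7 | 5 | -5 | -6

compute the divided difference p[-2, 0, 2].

9/8

p[-2,0] = (-5 - 5) / (0 - (-2)) = -5
p[0,2] = (-6 - (-5)) / (2 - 0) = -1/2
p[-2,0,2] = (-1/2 - (-5)) / (2 - (-2)) = 9/8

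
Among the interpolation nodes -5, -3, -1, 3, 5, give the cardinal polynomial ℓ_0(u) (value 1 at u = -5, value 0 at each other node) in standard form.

ℓ_0(u) = (u + 3)(u + 1)(u - 3)(u - 5) / [(-2)·(-4)·(-8)·(-10)]
       = (u^4 - 4u^3 - 14u^2 + 36u + 45) / (640)

ℓ_0(u) = (1/640)u^4 - (1/160)u^3 - (7/320)u^2 + (9/160)u + 9/128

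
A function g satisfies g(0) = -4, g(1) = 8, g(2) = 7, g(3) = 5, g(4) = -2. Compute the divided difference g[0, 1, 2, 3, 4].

g[0,1] = (8 - (-4)) / (1 - 0) = 12
g[1,2] = (7 - 8) / (2 - 1) = -1
g[2,3] = (5 - 7) / (3 - 2) = -2
g[3,4] = (-2 - 5) / (4 - 3) = -7
g[0,1,2] = (-1 - 12) / (2 - 0) = -13/2
g[1,2,3] = (-2 - (-1)) / (3 - 1) = -1/2
g[2,3,4] = (-7 - (-2)) / (4 - 2) = -5/2
g[0,1,2,3] = (-1/2 - (-13/2)) / (3 - 0) = 2
g[1,2,3,4] = (-5/2 - (-1/2)) / (4 - 1) = -2/3
g[0,1,2,3,4] = (-2/3 - 2) / (4 - 0) = -2/3

-2/3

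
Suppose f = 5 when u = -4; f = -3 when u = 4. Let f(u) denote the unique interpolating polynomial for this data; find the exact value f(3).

Evaluate each Lagrange basis at u = 3:
L_0(3) = (-1)/[(-8)] = 1/8
L_1(3) = (7)/[(8)] = 7/8
Sum: 5·(1/8) + (-3)·(7/8) = -2

-2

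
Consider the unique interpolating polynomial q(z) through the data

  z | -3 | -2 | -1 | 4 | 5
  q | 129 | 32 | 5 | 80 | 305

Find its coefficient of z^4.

1

Build the Lagrange basis polynomials:
L_0(z) = (z + 2)(z + 1)(z - 4)(z - 5) / [112] = (1/112)z^4 - (3/56)z^3 - (5/112)z^2 + (3/8)z + 5/14
L_1(z) = (z + 3)(z + 1)(z - 4)(z - 5) / [-42] = -(1/42)z^4 + (5/42)z^3 + (13/42)z^2 - (53/42)z - 10/7
L_2(z) = (z + 3)(z + 2)(z - 4)(z - 5) / [60] = (1/60)z^4 - (1/15)z^3 - (19/60)z^2 + (23/30)z + 2
L_3(z) = (z + 3)(z + 2)(z + 1)(z - 5) / [-210] = -(1/210)z^4 - (1/210)z^3 + (19/210)z^2 + (7/30)z + 1/7
L_4(z) = (z + 3)(z + 2)(z + 1)(z - 4) / [336] = (1/336)z^4 + (1/168)z^3 - (13/336)z^2 - (19/168)z - 1/14
q(z) = 129·L_0 + 32·L_1 + 5·L_2 + 80·L_3 + 305·L_4
Only the coefficient of z^4 is needed; take it from each L_i and combine:
129·(1/112) + 32·(-1/42) + 5·(1/60) + 80·(-1/210) + 305·(1/336) = 1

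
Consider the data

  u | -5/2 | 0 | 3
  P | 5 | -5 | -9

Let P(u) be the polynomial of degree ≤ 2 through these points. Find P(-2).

Using Newton's divided-difference form:
P[-5/2,0] = (-5 - 5) / (0 - (-5/2)) = -4
P[0,3] = (-9 - (-5)) / (3 - 0) = -4/3
P[-5/2,0,3] = (-4/3 - (-4)) / (3 - (-5/2)) = 16/33
P(-2) = 5 + (-4)·(1/2) + (16/33)·(1/2)·(-2) = 83/33

83/33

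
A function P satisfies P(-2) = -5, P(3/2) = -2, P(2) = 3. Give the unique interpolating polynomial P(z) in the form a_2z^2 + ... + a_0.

Build the Lagrange basis polynomials:
L_0(z) = (z - 3/2)(z - 2) / [14] = (1/14)z^2 - (1/4)z + 3/14
L_1(z) = (z + 2)(z - 2) / [-7/4] = -(4/7)z^2 + 16/7
L_2(z) = (z + 2)(z - 3/2) / [2] = (1/2)z^2 + (1/4)z - 3/2
P(z) = (-5)·L_0 + (-2)·L_1 + 3·L_2
  (-5)·L_0(z) = -(5/14)z^2 + (5/4)z - 15/14
  (-2)·L_1(z) = (8/7)z^2 - 32/7
  3·L_2(z) = (3/2)z^2 + (3/4)z - 9/2
Adding term by term: (16/7)z^2 + 2z - 71/7

P(z) = (16/7)z^2 + 2z - 71/7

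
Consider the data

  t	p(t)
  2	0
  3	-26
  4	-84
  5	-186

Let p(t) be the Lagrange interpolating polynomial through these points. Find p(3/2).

19/4

L_0(3/2) = (-3/2)·(-5/2)·(-7/2)/[(-1)·(-2)·(-3)] = 35/16
L_1(3/2) = (-1/2)·(-5/2)·(-7/2)/[(1)·(-1)·(-2)] = -35/16
L_2(3/2) = (-1/2)·(-3/2)·(-7/2)/[(2)·(1)·(-1)] = 21/16
L_3(3/2) = (-1/2)·(-3/2)·(-5/2)/[(3)·(2)·(1)] = -5/16
Sum: 0 + (-26)·(-35/16) + (-84)·(21/16) + (-186)·(-5/16) = 19/4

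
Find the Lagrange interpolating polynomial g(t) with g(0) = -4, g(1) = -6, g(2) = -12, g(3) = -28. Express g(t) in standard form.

L_0(t) = (t - 1)(t - 2)(t - 3) / [-6] = -(1/6)t^3 + t^2 - (11/6)t + 1
L_1(t) = t(t - 2)(t - 3) / [2] = (1/2)t^3 - (5/2)t^2 + 3t
L_2(t) = t(t - 1)(t - 3) / [-2] = -(1/2)t^3 + 2t^2 - (3/2)t
L_3(t) = t(t - 1)(t - 2) / [6] = (1/6)t^3 - (1/2)t^2 + (1/3)t
g(t) = (-4)·L_0 + (-6)·L_1 + (-12)·L_2 + (-28)·L_3
  (-4)·L_0(t) = (2/3)t^3 - 4t^2 + (22/3)t - 4
  (-6)·L_1(t) = -3t^3 + 15t^2 - 18t
  (-12)·L_2(t) = 6t^3 - 24t^2 + 18t
  (-28)·L_3(t) = -(14/3)t^3 + 14t^2 - (28/3)t
Adding term by term: -t^3 + t^2 - 2t - 4

g(t) = -t^3 + t^2 - 2t - 4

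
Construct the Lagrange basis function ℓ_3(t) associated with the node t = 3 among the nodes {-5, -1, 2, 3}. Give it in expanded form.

ℓ_3(t) = (1/32)t^3 + (1/8)t^2 - (7/32)t - 5/16

ℓ_3(t) = (t + 5)(t + 1)(t - 2) / [(8)·(4)·(1)]
       = (t^3 + 4t^2 - 7t - 10) / (32)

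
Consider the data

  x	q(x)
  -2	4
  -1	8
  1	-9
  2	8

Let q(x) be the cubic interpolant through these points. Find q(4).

Evaluate each Lagrange basis at x = 4:
L_0(4) = (5)·(3)·(2)/[(-1)·(-3)·(-4)] = -5/2
L_1(4) = (6)·(3)·(2)/[(1)·(-2)·(-3)] = 6
L_2(4) = (6)·(5)·(2)/[(3)·(2)·(-1)] = -10
L_3(4) = (6)·(5)·(3)/[(4)·(3)·(1)] = 15/2
Sum: 4·(-5/2) + 8·(6) + (-9)·(-10) + 8·(15/2) = 188

188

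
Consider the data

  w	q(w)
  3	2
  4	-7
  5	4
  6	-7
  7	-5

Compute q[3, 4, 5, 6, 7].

77/24

q[3,4] = (-7 - 2) / (4 - 3) = -9
q[4,5] = (4 - (-7)) / (5 - 4) = 11
q[5,6] = (-7 - 4) / (6 - 5) = -11
q[6,7] = (-5 - (-7)) / (7 - 6) = 2
q[3,4,5] = (11 - (-9)) / (5 - 3) = 10
q[4,5,6] = (-11 - 11) / (6 - 4) = -11
q[5,6,7] = (2 - (-11)) / (7 - 5) = 13/2
q[3,4,5,6] = (-11 - 10) / (6 - 3) = -7
q[4,5,6,7] = (13/2 - (-11)) / (7 - 4) = 35/6
q[3,4,5,6,7] = (35/6 - (-7)) / (7 - 3) = 77/24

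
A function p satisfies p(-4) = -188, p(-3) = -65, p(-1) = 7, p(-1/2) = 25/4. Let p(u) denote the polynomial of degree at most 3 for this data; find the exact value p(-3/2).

L_0(-3/2) = (3/2)·(-1/2)·(-1)/[(-1)·(-3)·(-7/2)] = -1/14
L_1(-3/2) = (5/2)·(-1/2)·(-1)/[(1)·(-2)·(-5/2)] = 1/4
L_2(-3/2) = (5/2)·(3/2)·(-1)/[(3)·(2)·(-1/2)] = 5/4
L_3(-3/2) = (5/2)·(3/2)·(-1/2)/[(7/2)·(5/2)·(1/2)] = -3/7
Sum: (-188)·(-1/14) + (-65)·(1/4) + 7·(5/4) + 25/4·(-3/7) = 13/4

13/4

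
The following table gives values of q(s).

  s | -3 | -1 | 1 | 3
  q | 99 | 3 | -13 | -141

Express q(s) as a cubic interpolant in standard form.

L_0(s) = (s + 1)(s - 1)(s - 3) / [-48] = -(1/48)s^3 + (1/16)s^2 + (1/48)s - 1/16
L_1(s) = (s + 3)(s - 1)(s - 3) / [16] = (1/16)s^3 - (1/16)s^2 - (9/16)s + 9/16
L_2(s) = (s + 3)(s + 1)(s - 3) / [-16] = -(1/16)s^3 - (1/16)s^2 + (9/16)s + 9/16
L_3(s) = (s + 3)(s + 1)(s - 1) / [48] = (1/48)s^3 + (1/16)s^2 - (1/48)s - 1/16
q(s) = 99·L_0 + 3·L_1 + (-13)·L_2 + (-141)·L_3
  99·L_0(s) = -(33/16)s^3 + (99/16)s^2 + (33/16)s - 99/16
  3·L_1(s) = (3/16)s^3 - (3/16)s^2 - (27/16)s + 27/16
  (-13)·L_2(s) = (13/16)s^3 + (13/16)s^2 - (117/16)s - 117/16
  (-141)·L_3(s) = -(47/16)s^3 - (141/16)s^2 + (47/16)s + 141/16
Adding term by term: -4s^3 - 2s^2 - 4s - 3

q(s) = -4s^3 - 2s^2 - 4s - 3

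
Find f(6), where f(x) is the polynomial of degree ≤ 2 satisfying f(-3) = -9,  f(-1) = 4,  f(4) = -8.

-153/5

L_0(6) = (7)·(2)/[(-2)·(-7)] = 1
L_1(6) = (9)·(2)/[(2)·(-5)] = -9/5
L_2(6) = (9)·(7)/[(7)·(5)] = 9/5
Sum: (-9)·(1) + 4·(-9/5) + (-8)·(9/5) = -153/5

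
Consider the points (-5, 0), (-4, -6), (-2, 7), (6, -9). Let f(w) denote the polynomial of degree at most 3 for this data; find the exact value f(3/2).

8463/160

Using Newton's divided-difference form:
f[-5,-4] = (-6 - 0) / (-4 - (-5)) = -6
f[-4,-2] = (7 - (-6)) / (-2 - (-4)) = 13/2
f[-2,6] = (-9 - 7) / (6 - (-2)) = -2
f[-5,-4,-2] = (13/2 - (-6)) / (-2 - (-5)) = 25/6
f[-4,-2,6] = (-2 - 13/2) / (6 - (-4)) = -17/20
f[-5,-4,-2,6] = (-17/20 - 25/6) / (6 - (-5)) = -301/660
f(3/2) = 0 + (-6)·(13/2) + (25/6)·(13/2)·(11/2) + (-301/660)·(13/2)·(11/2)·(7/2) = 8463/160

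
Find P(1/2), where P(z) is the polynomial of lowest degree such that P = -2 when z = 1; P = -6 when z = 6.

-8/5

L_0(1/2) = (-11/2)/[(-5)] = 11/10
L_1(1/2) = (-1/2)/[(5)] = -1/10
Sum: (-2)·(11/10) + (-6)·(-1/10) = -8/5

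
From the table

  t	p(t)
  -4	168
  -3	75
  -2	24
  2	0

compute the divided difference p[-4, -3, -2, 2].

p[-4,-3] = (75 - 168) / (-3 - (-4)) = -93
p[-3,-2] = (24 - 75) / (-2 - (-3)) = -51
p[-2,2] = (0 - 24) / (2 - (-2)) = -6
p[-4,-3,-2] = (-51 - (-93)) / (-2 - (-4)) = 21
p[-3,-2,2] = (-6 - (-51)) / (2 - (-3)) = 9
p[-4,-3,-2,2] = (9 - 21) / (2 - (-4)) = -2

-2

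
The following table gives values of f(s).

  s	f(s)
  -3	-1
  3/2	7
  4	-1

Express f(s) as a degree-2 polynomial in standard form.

Newton's divided differences:
f[-3,3/2] = (7 - (-1)) / (3/2 - (-3)) = 16/9
f[3/2,4] = (-1 - 7) / (4 - 3/2) = -16/5
f[-3,3/2,4] = (-16/5 - 16/9) / (4 - (-3)) = -32/45
f(s) = -1 + (16/9)·(s + 3) + (-32/45)·(s + 3)(s - 3/2)
Expanding: f(s) = -(32/45)s^2 + (32/45)s + 113/15

f(s) = -(32/45)s^2 + (32/45)s + 113/15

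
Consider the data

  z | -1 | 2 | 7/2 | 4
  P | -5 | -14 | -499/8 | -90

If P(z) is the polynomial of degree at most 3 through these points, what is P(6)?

-278

L_0(6) = (4)·(5/2)·(2)/[(-3)·(-9/2)·(-5)] = -8/27
L_1(6) = (7)·(5/2)·(2)/[(3)·(-3/2)·(-2)] = 35/9
L_2(6) = (7)·(4)·(2)/[(9/2)·(3/2)·(-1/2)] = -448/27
L_3(6) = (7)·(4)·(5/2)/[(5)·(2)·(1/2)] = 14
Sum: (-5)·(-8/27) + (-14)·(35/9) + (-499/8)·(-448/27) + (-90)·(14) = -278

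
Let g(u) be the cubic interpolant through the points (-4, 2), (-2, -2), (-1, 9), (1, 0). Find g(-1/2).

1021/80

L_0(-1/2) = (3/2)·(1/2)·(-3/2)/[(-2)·(-3)·(-5)] = 3/80
L_1(-1/2) = (7/2)·(1/2)·(-3/2)/[(2)·(-1)·(-3)] = -7/16
L_2(-1/2) = (7/2)·(3/2)·(-3/2)/[(3)·(1)·(-2)] = 21/16
L_3(-1/2) = (7/2)·(3/2)·(1/2)/[(5)·(3)·(2)] = 7/80
Sum: 2·(3/80) + (-2)·(-7/16) + 9·(21/16) + 0 = 1021/80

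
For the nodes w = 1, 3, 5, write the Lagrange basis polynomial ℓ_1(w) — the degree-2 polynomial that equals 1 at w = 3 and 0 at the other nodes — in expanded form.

ℓ_1(w) = -(1/4)w^2 + (3/2)w - 5/4

ℓ_1(w) = (w - 1)(w - 5) / [(2)·(-2)]
       = (w^2 - 6w + 5) / (-4)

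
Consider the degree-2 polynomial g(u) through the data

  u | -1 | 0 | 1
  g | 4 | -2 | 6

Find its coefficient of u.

Build the Lagrange basis polynomials:
L_0(u) = u(u - 1) / [2] = (1/2)u^2 - (1/2)u
L_1(u) = (u + 1)(u - 1) / [-1] = -u^2 + 1
L_2(u) = (u + 1)u / [2] = (1/2)u^2 + (1/2)u
g(u) = 4·L_0 + (-2)·L_1 + 6·L_2
Only the coefficient of u is needed; take it from each L_i and combine:
4·(-1/2) + (-2)·(0) + 6·(1/2) = 1

1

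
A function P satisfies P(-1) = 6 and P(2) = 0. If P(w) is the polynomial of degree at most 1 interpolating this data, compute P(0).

4

Evaluate each Lagrange basis at w = 0:
L_0(0) = (-2)/[(-3)] = 2/3
L_1(0) = (1)/[(3)] = 1/3
Sum: 6·(2/3) + 0 = 4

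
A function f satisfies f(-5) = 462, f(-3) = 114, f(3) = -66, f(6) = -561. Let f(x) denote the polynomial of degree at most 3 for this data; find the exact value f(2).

Evaluate each Lagrange basis at x = 2:
L_0(2) = (5)·(-1)·(-4)/[(-2)·(-8)·(-11)] = -5/44
L_1(2) = (7)·(-1)·(-4)/[(2)·(-6)·(-9)] = 7/27
L_2(2) = (7)·(5)·(-4)/[(8)·(6)·(-3)] = 35/36
L_3(2) = (7)·(5)·(-1)/[(11)·(9)·(3)] = -35/297
Sum: 462·(-5/44) + 114·(7/27) + (-66)·(35/36) + (-561)·(-35/297) = -21

-21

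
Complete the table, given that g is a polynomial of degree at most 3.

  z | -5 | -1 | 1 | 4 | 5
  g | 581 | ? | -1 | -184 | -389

The 4 known values determine g uniquely (degree ≤ 3).
Evaluate each Lagrange basis at z = -1:
L_0(-1) = (-2)·(-5)·(-6)/[(-6)·(-9)·(-10)] = 1/9
L_1(-1) = (4)·(-5)·(-6)/[(6)·(-3)·(-4)] = 5/3
L_2(-1) = (4)·(-2)·(-6)/[(9)·(3)·(-1)] = -16/9
L_3(-1) = (4)·(-2)·(-5)/[(10)·(4)·(1)] = 1
Sum: 581·(1/9) + (-1)·(5/3) + (-184)·(-16/9) + (-389)·(1) = 1

1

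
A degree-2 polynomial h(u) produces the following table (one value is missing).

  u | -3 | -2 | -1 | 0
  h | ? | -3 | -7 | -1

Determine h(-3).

The 3 known values determine h uniquely (degree ≤ 2).
Evaluate each Lagrange basis at u = -3:
L_0(-3) = (-2)·(-3)/[(-1)·(-2)] = 3
L_1(-3) = (-1)·(-3)/[(1)·(-1)] = -3
L_2(-3) = (-1)·(-2)/[(2)·(1)] = 1
Sum: (-3)·(3) + (-7)·(-3) + (-1)·(1) = 11

11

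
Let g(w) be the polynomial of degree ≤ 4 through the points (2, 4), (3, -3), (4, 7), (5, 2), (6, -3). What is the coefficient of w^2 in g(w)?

L_0(w) = (w - 3)(w - 4)(w - 5)(w - 6) / [24] = (1/24)w^4 - (3/4)w^3 + (119/24)w^2 - (57/4)w + 15
L_1(w) = (w - 2)(w - 4)(w - 5)(w - 6) / [-6] = -(1/6)w^4 + (17/6)w^3 - (52/3)w^2 + (134/3)w - 40
L_2(w) = (w - 2)(w - 3)(w - 5)(w - 6) / [4] = (1/4)w^4 - 4w^3 + (91/4)w^2 - 54w + 45
L_3(w) = (w - 2)(w - 3)(w - 4)(w - 6) / [-6] = -(1/6)w^4 + (5/2)w^3 - (40/3)w^2 + 30w - 24
L_4(w) = (w - 2)(w - 3)(w - 4)(w - 5) / [24] = (1/24)w^4 - (7/12)w^3 + (71/24)w^2 - (77/12)w + 5
g(w) = 4·L_0 + (-3)·L_1 + 7·L_2 + 2·L_3 + (-3)·L_4
Only the coefficient of w^2 is needed; take it from each L_i and combine:
4·(119/24) + (-3)·(-52/3) + 7·(91/4) + 2·(-40/3) + (-3)·(71/24) = 4693/24

4693/24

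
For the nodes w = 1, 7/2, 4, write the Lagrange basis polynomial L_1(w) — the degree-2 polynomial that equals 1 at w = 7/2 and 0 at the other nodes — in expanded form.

L_1(w) = (w - 1)(w - 4) / [(5/2)·(-1/2)]
       = (w^2 - 5w + 4) / (-5/4)

L_1(w) = -(4/5)w^2 + 4w - 16/5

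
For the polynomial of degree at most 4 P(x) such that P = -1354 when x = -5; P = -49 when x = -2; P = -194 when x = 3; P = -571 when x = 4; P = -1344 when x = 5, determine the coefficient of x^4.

Build the Lagrange basis polynomials:
L_0(x) = (x + 2)(x - 3)(x - 4)(x - 5) / [2160] = (1/2160)x^4 - (1/216)x^3 + (23/2160)x^2 + (17/1080)x - 1/18
L_1(x) = (x + 5)(x - 3)(x - 4)(x - 5) / [-630] = -(1/630)x^4 + (1/90)x^3 + (13/630)x^2 - (5/18)x + 10/21
L_2(x) = (x + 5)(x + 2)(x - 4)(x - 5) / [80] = (1/80)x^4 - (1/40)x^3 - (33/80)x^2 + (5/8)x + 5/2
L_3(x) = (x + 5)(x + 2)(x - 3)(x - 5) / [-54] = -(1/54)x^4 + (1/54)x^3 + (31/54)x^2 - (25/54)x - 25/9
L_4(x) = (x + 5)(x + 2)(x - 3)(x - 4) / [140] = (1/140)x^4 - (27/140)x^2 + (1/10)x + 6/7
P(x) = (-1354)·L_0 + (-49)·L_1 + (-194)·L_2 + (-571)·L_3 + (-1344)·L_4
Only the coefficient of x^4 is needed; take it from each L_i and combine:
(-1354)·(1/2160) + (-49)·(-1/630) + (-194)·(1/80) + (-571)·(-1/54) + (-1344)·(1/140) = -2

-2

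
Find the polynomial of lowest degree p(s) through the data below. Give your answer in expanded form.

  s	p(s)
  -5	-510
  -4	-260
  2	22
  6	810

Newton's divided differences:
p[-5,-4] = (-260 - (-510)) / (-4 - (-5)) = 250
p[-4,2] = (22 - (-260)) / (2 - (-4)) = 47
p[2,6] = (810 - 22) / (6 - 2) = 197
p[-5,-4,2] = (47 - 250) / (2 - (-5)) = -29
p[-4,2,6] = (197 - 47) / (6 - (-4)) = 15
p[-5,-4,2,6] = (15 - (-29)) / (6 - (-5)) = 4
p(s) = -510 + 250·(s + 5) + (-29)·(s + 5)(s + 4) + 4·(s + 5)(s + 4)(s - 2)
Expanding: p(s) = 4s^3 - s^2 - 3s

p(s) = 4s^3 - s^2 - 3s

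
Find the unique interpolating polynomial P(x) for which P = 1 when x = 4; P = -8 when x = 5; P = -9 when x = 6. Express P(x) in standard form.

Build the Lagrange basis polynomials:
L_0(x) = (x - 5)(x - 6) / [2] = (1/2)x^2 - (11/2)x + 15
L_1(x) = (x - 4)(x - 6) / [-1] = -x^2 + 10x - 24
L_2(x) = (x - 4)(x - 5) / [2] = (1/2)x^2 - (9/2)x + 10
P(x) = 1·L_0 + (-8)·L_1 + (-9)·L_2
  1·L_0(x) = (1/2)x^2 - (11/2)x + 15
  (-8)·L_1(x) = 8x^2 - 80x + 192
  (-9)·L_2(x) = -(9/2)x^2 + (81/2)x - 90
Adding term by term: 4x^2 - 45x + 117

P(x) = 4x^2 - 45x + 117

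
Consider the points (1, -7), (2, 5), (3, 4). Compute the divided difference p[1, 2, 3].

-13/2

p[1,2] = (5 - (-7)) / (2 - 1) = 12
p[2,3] = (4 - 5) / (3 - 2) = -1
p[1,2,3] = (-1 - 12) / (3 - 1) = -13/2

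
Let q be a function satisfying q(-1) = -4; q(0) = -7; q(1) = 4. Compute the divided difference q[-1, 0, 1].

q[-1,0] = (-7 - (-4)) / (0 - (-1)) = -3
q[0,1] = (4 - (-7)) / (1 - 0) = 11
q[-1,0,1] = (11 - (-3)) / (1 - (-1)) = 7

7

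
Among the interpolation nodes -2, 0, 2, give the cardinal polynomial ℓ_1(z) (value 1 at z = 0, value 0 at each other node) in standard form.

ℓ_1(z) = (z + 2)(z - 2) / [(2)·(-2)]
       = (z^2 - 4) / (-4)

ℓ_1(z) = -(1/4)z^2 + 1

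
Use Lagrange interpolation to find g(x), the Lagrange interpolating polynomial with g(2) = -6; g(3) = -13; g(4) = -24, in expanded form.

g(x) = -2x^2 + 3x - 4

Build the Lagrange basis polynomials:
L_0(x) = (x - 3)(x - 4) / [2] = (1/2)x^2 - (7/2)x + 6
L_1(x) = (x - 2)(x - 4) / [-1] = -x^2 + 6x - 8
L_2(x) = (x - 2)(x - 3) / [2] = (1/2)x^2 - (5/2)x + 3
g(x) = (-6)·L_0 + (-13)·L_1 + (-24)·L_2
  (-6)·L_0(x) = -3x^2 + 21x - 36
  (-13)·L_1(x) = 13x^2 - 78x + 104
  (-24)·L_2(x) = -12x^2 + 60x - 72
Adding term by term: -2x^2 + 3x - 4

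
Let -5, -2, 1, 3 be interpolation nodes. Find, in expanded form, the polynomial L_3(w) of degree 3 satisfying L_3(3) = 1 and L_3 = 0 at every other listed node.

L_3(w) = (w + 5)(w + 2)(w - 1) / [(8)·(5)·(2)]
       = (w^3 + 6w^2 + 3w - 10) / (80)

L_3(w) = (1/80)w^3 + (3/40)w^2 + (3/80)w - 1/8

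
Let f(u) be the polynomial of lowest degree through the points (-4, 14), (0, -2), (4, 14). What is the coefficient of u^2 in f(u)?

1

The leading coefficient equals the top divided difference f[-4,0,4].
f[-4,0] = (-2 - 14) / (0 - (-4)) = -4
f[0,4] = (14 - (-2)) / (4 - 0) = 4
f[-4,0,4] = (4 - (-4)) / (4 - (-4)) = 1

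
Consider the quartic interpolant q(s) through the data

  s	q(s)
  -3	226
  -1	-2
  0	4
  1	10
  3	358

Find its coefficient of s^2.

Build the Lagrange basis polynomials:
L_0(s) = (s + 1)s(s - 1)(s - 3) / [144] = (1/144)s^4 - (1/48)s^3 - (1/144)s^2 + (1/48)s
L_1(s) = (s + 3)s(s - 1)(s - 3) / [-16] = -(1/16)s^4 + (1/16)s^3 + (9/16)s^2 - (9/16)s
L_2(s) = (s + 3)(s + 1)(s - 1)(s - 3) / [9] = (1/9)s^4 - (10/9)s^2 + 1
L_3(s) = (s + 3)(s + 1)s(s - 3) / [-16] = -(1/16)s^4 - (1/16)s^3 + (9/16)s^2 + (9/16)s
L_4(s) = (s + 3)(s + 1)s(s - 1) / [144] = (1/144)s^4 + (1/48)s^3 - (1/144)s^2 - (1/48)s
q(s) = 226·L_0 + (-2)·L_1 + 4·L_2 + 10·L_3 + 358·L_4
Only the coefficient of s^2 is needed; take it from each L_i and combine:
226·(-1/144) + (-2)·(9/16) + 4·(-10/9) + 10·(9/16) + 358·(-1/144) = -4

-4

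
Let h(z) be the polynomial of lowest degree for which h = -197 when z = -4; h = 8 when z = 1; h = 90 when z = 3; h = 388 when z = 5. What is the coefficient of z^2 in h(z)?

L_0(z) = (z - 1)(z - 3)(z - 5) / [-315] = -(1/315)z^3 + (1/35)z^2 - (23/315)z + 1/21
L_1(z) = (z + 4)(z - 3)(z - 5) / [40] = (1/40)z^3 - (1/10)z^2 - (17/40)z + 3/2
L_2(z) = (z + 4)(z - 1)(z - 5) / [-28] = -(1/28)z^3 + (1/14)z^2 + (19/28)z - 5/7
L_3(z) = (z + 4)(z - 1)(z - 3) / [72] = (1/72)z^3 - (13/72)z + 1/6
h(z) = (-197)·L_0 + 8·L_1 + 90·L_2 + 388·L_3
Only the coefficient of z^2 is needed; take it from each L_i and combine:
(-197)·(1/35) + 8·(-1/10) + 90·(1/14) + 388·(0) = 0

0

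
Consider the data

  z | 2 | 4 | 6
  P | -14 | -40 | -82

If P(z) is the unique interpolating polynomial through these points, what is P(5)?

-59

Evaluate each Lagrange basis at z = 5:
L_0(5) = (1)·(-1)/[(-2)·(-4)] = -1/8
L_1(5) = (3)·(-1)/[(2)·(-2)] = 3/4
L_2(5) = (3)·(1)/[(4)·(2)] = 3/8
Sum: (-14)·(-1/8) + (-40)·(3/4) + (-82)·(3/8) = -59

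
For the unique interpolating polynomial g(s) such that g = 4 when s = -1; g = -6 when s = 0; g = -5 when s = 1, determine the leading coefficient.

11/2

L_0(s) = s(s - 1) / [2] = (1/2)s^2 - (1/2)s
L_1(s) = (s + 1)(s - 1) / [-1] = -s^2 + 1
L_2(s) = (s + 1)s / [2] = (1/2)s^2 + (1/2)s
g(s) = 4·L_0 + (-6)·L_1 + (-5)·L_2
Only the coefficient of s^2 is needed; take it from each L_i and combine:
4·(1/2) + (-6)·(-1) + (-5)·(1/2) = 11/2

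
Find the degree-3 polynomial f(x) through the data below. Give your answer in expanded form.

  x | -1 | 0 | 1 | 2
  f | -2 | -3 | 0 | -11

Build the Lagrange basis polynomials:
L_0(x) = x(x - 1)(x - 2) / [-6] = -(1/6)x^3 + (1/2)x^2 - (1/3)x
L_1(x) = (x + 1)(x - 1)(x - 2) / [2] = (1/2)x^3 - x^2 - (1/2)x + 1
L_2(x) = (x + 1)x(x - 2) / [-2] = -(1/2)x^3 + (1/2)x^2 + x
L_3(x) = (x + 1)x(x - 1) / [6] = (1/6)x^3 - (1/6)x
f(x) = (-2)·L_0 + (-3)·L_1 + 0·L_2 + (-11)·L_3
  (-2)·L_0(x) = (1/3)x^3 - x^2 + (2/3)x
  (-3)·L_1(x) = -(3/2)x^3 + 3x^2 + (3/2)x - 3
  0·L_2(x) = 0
  (-11)·L_3(x) = -(11/6)x^3 + (11/6)x
Adding term by term: -3x^3 + 2x^2 + 4x - 3

f(x) = -3x^3 + 2x^2 + 4x - 3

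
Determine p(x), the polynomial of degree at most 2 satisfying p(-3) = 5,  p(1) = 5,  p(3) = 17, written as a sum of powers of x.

p(x) = x^2 + 2x + 2

Newton's divided differences:
p[-3,1] = (5 - 5) / (1 - (-3)) = 0
p[1,3] = (17 - 5) / (3 - 1) = 6
p[-3,1,3] = (6 - 0) / (3 - (-3)) = 1
p(x) = 5 + 1·(x + 3)(x - 1)
Expanding: p(x) = x^2 + 2x + 2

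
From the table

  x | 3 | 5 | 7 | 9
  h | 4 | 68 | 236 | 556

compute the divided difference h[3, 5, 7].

h[3,5] = (68 - 4) / (5 - 3) = 32
h[5,7] = (236 - 68) / (7 - 5) = 84
h[3,5,7] = (84 - 32) / (7 - 3) = 13

13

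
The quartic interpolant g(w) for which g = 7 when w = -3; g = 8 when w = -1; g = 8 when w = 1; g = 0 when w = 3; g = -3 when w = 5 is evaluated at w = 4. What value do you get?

-119/32

Evaluate each Lagrange basis at w = 4:
L_0(4) = (5)·(3)·(1)·(-1)/[(-2)·(-4)·(-6)·(-8)] = -5/128
L_1(4) = (7)·(3)·(1)·(-1)/[(2)·(-2)·(-4)·(-6)] = 7/32
L_2(4) = (7)·(5)·(1)·(-1)/[(4)·(2)·(-2)·(-4)] = -35/64
L_3(4) = (7)·(5)·(3)·(-1)/[(6)·(4)·(2)·(-2)] = 35/32
L_4(4) = (7)·(5)·(3)·(1)/[(8)·(6)·(4)·(2)] = 35/128
Sum: 7·(-5/128) + 8·(7/32) + 8·(-35/64) + 0 + (-3)·(35/128) = -119/32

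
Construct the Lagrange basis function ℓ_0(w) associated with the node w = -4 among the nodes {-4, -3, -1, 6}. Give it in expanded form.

ℓ_0(w) = (w + 3)(w + 1)(w - 6) / [(-1)·(-3)·(-10)]
       = (w^3 - 2w^2 - 21w - 18) / (-30)

ℓ_0(w) = -(1/30)w^3 + (1/15)w^2 + (7/10)w + 3/5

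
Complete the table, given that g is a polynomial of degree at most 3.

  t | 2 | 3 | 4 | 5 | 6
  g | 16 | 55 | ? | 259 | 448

The 4 known values determine g uniquely (degree ≤ 3).
Evaluate each Lagrange basis at t = 4:
L_0(4) = (1)·(-1)·(-2)/[(-1)·(-3)·(-4)] = -1/6
L_1(4) = (2)·(-1)·(-2)/[(1)·(-2)·(-3)] = 2/3
L_2(4) = (2)·(1)·(-2)/[(3)·(2)·(-1)] = 2/3
L_3(4) = (2)·(1)·(-1)/[(4)·(3)·(1)] = -1/6
Sum: 16·(-1/6) + 55·(2/3) + 259·(2/3) + 448·(-1/6) = 132

132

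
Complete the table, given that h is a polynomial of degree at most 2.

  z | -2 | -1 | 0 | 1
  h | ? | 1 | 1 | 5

5

The 3 known values determine h uniquely (degree ≤ 2).
Evaluate each Lagrange basis at z = -2:
L_0(-2) = (-2)·(-3)/[(-1)·(-2)] = 3
L_1(-2) = (-1)·(-3)/[(1)·(-1)] = -3
L_2(-2) = (-1)·(-2)/[(2)·(1)] = 1
Sum: 1·(3) + 1·(-3) + 5·(1) = 5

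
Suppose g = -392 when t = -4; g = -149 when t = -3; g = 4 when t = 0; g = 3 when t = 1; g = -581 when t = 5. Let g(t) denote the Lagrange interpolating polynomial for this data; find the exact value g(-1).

-5

Evaluate each Lagrange basis at t = -1:
L_0(-1) = (2)·(-1)·(-2)·(-6)/[(-1)·(-4)·(-5)·(-9)] = -2/15
L_1(-1) = (3)·(-1)·(-2)·(-6)/[(1)·(-3)·(-4)·(-8)] = 3/8
L_2(-1) = (3)·(2)·(-2)·(-6)/[(4)·(3)·(-1)·(-5)] = 6/5
L_3(-1) = (3)·(2)·(-1)·(-6)/[(5)·(4)·(1)·(-4)] = -9/20
L_4(-1) = (3)·(2)·(-1)·(-2)/[(9)·(8)·(5)·(4)] = 1/120
Sum: (-392)·(-2/15) + (-149)·(3/8) + 4·(6/5) + 3·(-9/20) + (-581)·(1/120) = -5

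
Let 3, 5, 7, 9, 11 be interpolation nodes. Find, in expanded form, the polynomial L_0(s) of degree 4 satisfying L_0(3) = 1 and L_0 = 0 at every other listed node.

L_0(s) = (s - 5)(s - 7)(s - 9)(s - 11) / [(-2)·(-4)·(-6)·(-8)]
       = (s^4 - 32s^3 + 374s^2 - 1888s + 3465) / (384)

L_0(s) = (1/384)s^4 - (1/12)s^3 + (187/192)s^2 - (59/12)s + 1155/128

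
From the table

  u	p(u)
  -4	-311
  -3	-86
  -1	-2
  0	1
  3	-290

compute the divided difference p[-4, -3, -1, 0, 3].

p[-4,-3] = (-86 - (-311)) / (-3 - (-4)) = 225
p[-3,-1] = (-2 - (-86)) / (-1 - (-3)) = 42
p[-1,0] = (1 - (-2)) / (0 - (-1)) = 3
p[0,3] = (-290 - 1) / (3 - 0) = -97
p[-4,-3,-1] = (42 - 225) / (-1 - (-4)) = -61
p[-3,-1,0] = (3 - 42) / (0 - (-3)) = -13
p[-1,0,3] = (-97 - 3) / (3 - (-1)) = -25
p[-4,-3,-1,0] = (-13 - (-61)) / (0 - (-4)) = 12
p[-3,-1,0,3] = (-25 - (-13)) / (3 - (-3)) = -2
p[-4,-3,-1,0,3] = (-2 - 12) / (3 - (-4)) = -2

-2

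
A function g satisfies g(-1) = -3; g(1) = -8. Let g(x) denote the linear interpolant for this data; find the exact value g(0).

L_0(0) = (-1)/[(-2)] = 1/2
L_1(0) = (1)/[(2)] = 1/2
Sum: (-3)·(1/2) + (-8)·(1/2) = -11/2

-11/2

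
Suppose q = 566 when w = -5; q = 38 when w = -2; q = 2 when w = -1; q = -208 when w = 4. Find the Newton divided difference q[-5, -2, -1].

35

q[-5,-2] = (38 - 566) / (-2 - (-5)) = -176
q[-2,-1] = (2 - 38) / (-1 - (-2)) = -36
q[-5,-2,-1] = (-36 - (-176)) / (-1 - (-5)) = 35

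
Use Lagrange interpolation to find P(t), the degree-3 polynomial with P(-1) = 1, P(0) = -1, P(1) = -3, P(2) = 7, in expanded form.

P(t) = 2t^3 - 4t - 1

L_0(t) = t(t - 1)(t - 2) / [-6] = -(1/6)t^3 + (1/2)t^2 - (1/3)t
L_1(t) = (t + 1)(t - 1)(t - 2) / [2] = (1/2)t^3 - t^2 - (1/2)t + 1
L_2(t) = (t + 1)t(t - 2) / [-2] = -(1/2)t^3 + (1/2)t^2 + t
L_3(t) = (t + 1)t(t - 1) / [6] = (1/6)t^3 - (1/6)t
P(t) = 1·L_0 + (-1)·L_1 + (-3)·L_2 + 7·L_3
  1·L_0(t) = -(1/6)t^3 + (1/2)t^2 - (1/3)t
  (-1)·L_1(t) = -(1/2)t^3 + t^2 + (1/2)t - 1
  (-3)·L_2(t) = (3/2)t^3 - (3/2)t^2 - 3t
  7·L_3(t) = (7/6)t^3 - (7/6)t
Adding term by term: 2t^3 - 4t - 1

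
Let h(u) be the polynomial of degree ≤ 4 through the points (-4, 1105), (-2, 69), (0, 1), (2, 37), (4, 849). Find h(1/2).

Evaluate each Lagrange basis at u = 1/2:
L_0(1/2) = (5/2)·(1/2)·(-3/2)·(-7/2)/[(-2)·(-4)·(-6)·(-8)] = 35/2048
L_1(1/2) = (9/2)·(1/2)·(-3/2)·(-7/2)/[(2)·(-2)·(-4)·(-6)] = -63/512
L_2(1/2) = (9/2)·(5/2)·(-3/2)·(-7/2)/[(4)·(2)·(-2)·(-4)] = 945/1024
L_3(1/2) = (9/2)·(5/2)·(1/2)·(-7/2)/[(6)·(4)·(2)·(-2)] = 105/512
L_4(1/2) = (9/2)·(5/2)·(1/2)·(-3/2)/[(8)·(6)·(4)·(2)] = -45/2048
Sum: 1105·(35/2048) + 69·(-63/512) + 1·(945/1024) + 37·(105/512) + 849·(-45/2048) = 1/4

1/4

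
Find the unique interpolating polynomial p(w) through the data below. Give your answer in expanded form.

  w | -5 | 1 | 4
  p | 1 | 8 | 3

L_0(w) = (w - 1)(w - 4) / [54] = (1/54)w^2 - (5/54)w + 2/27
L_1(w) = (w + 5)(w - 4) / [-18] = -(1/18)w^2 - (1/18)w + 10/9
L_2(w) = (w + 5)(w - 1) / [27] = (1/27)w^2 + (4/27)w - 5/27
p(w) = 1·L_0 + 8·L_1 + 3·L_2
  1·L_0(w) = (1/54)w^2 - (5/54)w + 2/27
  8·L_1(w) = -(4/9)w^2 - (4/9)w + 80/9
  3·L_2(w) = (1/9)w^2 + (4/9)w - 5/9
Adding term by term: -(17/54)w^2 - (5/54)w + 227/27

p(w) = -(17/54)w^2 - (5/54)w + 227/27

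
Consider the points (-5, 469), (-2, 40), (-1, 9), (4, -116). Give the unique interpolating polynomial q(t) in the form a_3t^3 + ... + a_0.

q(t) = -3t^3 + 4t^2 + 2t + 4

Newton's divided differences:
q[-5,-2] = (40 - 469) / (-2 - (-5)) = -143
q[-2,-1] = (9 - 40) / (-1 - (-2)) = -31
q[-1,4] = (-116 - 9) / (4 - (-1)) = -25
q[-5,-2,-1] = (-31 - (-143)) / (-1 - (-5)) = 28
q[-2,-1,4] = (-25 - (-31)) / (4 - (-2)) = 1
q[-5,-2,-1,4] = (1 - 28) / (4 - (-5)) = -3
q(t) = 469 + (-143)·(t + 5) + 28·(t + 5)(t + 2) + (-3)·(t + 5)(t + 2)(t + 1)
Expanding: q(t) = -3t^3 + 4t^2 + 2t + 4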